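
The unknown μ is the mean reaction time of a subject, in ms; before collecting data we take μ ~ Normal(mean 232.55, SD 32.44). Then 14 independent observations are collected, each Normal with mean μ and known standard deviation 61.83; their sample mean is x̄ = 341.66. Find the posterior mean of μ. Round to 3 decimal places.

Posterior mean ≈ 319.181

With known σ, the Normal prior is conjugate. Weight on the data is w = (n/σ²)/(n/σ² + 1/τ₀²) = 0.00366209/(0.00366209+0.00095025) = 0.79398.
Posterior mean = w·x̄ + (1−w)·μ₀ = 0.79398·341.66 + 0.20602·232.55 = 319.181.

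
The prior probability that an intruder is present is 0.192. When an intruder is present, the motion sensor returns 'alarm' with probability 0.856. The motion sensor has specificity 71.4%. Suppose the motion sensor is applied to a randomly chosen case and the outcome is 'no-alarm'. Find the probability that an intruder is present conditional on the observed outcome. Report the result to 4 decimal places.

P(H | E) ≈ 0.0457

Write H for 'an intruder is present'. Prior odds H:¬H = 0.192/0.808 = 0.23762. For the 'no-alarm' outcome, the likelihood ratio is 0.144/0.714 = 0.20168.
Posterior odds = 0.23762 × 0.20168 = 0.047924, so P(H|E) = 0.047924/(1+0.047924) = 0.0457.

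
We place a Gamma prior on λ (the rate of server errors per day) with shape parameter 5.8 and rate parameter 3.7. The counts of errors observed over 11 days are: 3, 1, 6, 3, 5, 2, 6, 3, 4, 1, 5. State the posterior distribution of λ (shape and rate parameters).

Posterior: Gamma(shape=44.8, rate=14.7)

Total count ∑xᵢ = 39 over n = 11 days.
Gamma is conjugate to the Poisson likelihood: posterior is Gamma(shape = 5.8+39 = 44.8, rate = 3.7+11 = 14.7).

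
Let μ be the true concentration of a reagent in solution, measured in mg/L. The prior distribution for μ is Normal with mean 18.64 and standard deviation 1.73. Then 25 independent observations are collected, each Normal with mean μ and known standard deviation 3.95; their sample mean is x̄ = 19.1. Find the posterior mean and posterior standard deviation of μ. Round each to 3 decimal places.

Posterior mean ≈ 19.021; posterior SD ≈ 0.719

With known σ, the Normal prior is conjugate. Weight on the data is w = (n/σ²)/(n/σ² + 1/τ₀²) = 1.60231/(1.60231+0.334124) = 0.82745.
Posterior mean = w·x̄ + (1−w)·μ₀ = 0.82745·19.1 + 0.17255·18.64 = 19.021. Posterior variance = 1/(1.60231+0.334124) = 0.516414, so SD = 0.719.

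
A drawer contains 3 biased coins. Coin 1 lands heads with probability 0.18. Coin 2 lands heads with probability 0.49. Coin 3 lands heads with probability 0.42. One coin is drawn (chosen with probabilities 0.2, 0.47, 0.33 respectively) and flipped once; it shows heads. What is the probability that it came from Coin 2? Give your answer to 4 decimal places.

Posterior probability ≈ 0.5688

P(heads|C1) = 0.18; P(heads|C2) = 0.49; P(heads|C3) = 0.42.
Prior × likelihood for each source: 0.2·0.18=0.03600, 0.47·0.49=0.2303, 0.33·0.42=0.1386. Summing gives P(heads) = 0.40490.
P(Coin 2 | heads) = 0.2303 / 0.40490 = 0.5688.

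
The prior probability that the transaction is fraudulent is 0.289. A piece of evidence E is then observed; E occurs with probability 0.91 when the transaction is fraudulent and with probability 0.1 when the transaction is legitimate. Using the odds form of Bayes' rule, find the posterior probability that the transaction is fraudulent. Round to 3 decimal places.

Posterior probability ≈ 0.787

Prior odds = 0.289/(1−0.289) = 0.40647. In log-odds, ln(0.40647) = -0.90025.
Add log likelihood ratio: ln(9.1000) = 2.2083.
Posterior log-odds = 1.3080, so posterior odds = exp(1.3080) = 3.6989. Converting, P(H|E) = 3.6989/4.6989 = 0.787.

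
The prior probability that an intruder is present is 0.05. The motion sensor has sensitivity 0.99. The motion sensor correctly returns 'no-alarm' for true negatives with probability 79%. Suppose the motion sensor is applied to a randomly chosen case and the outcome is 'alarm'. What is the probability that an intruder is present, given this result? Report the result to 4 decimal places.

P(H | E) ≈ 0.1988

Write H for 'an intruder is present'. Prior odds H:¬H = 0.05/0.95 = 0.052632. For the 'alarm' outcome, the likelihood ratio is 0.99/0.21 = 4.7143.
Posterior odds = 0.052632 × 4.7143 = 0.24812, so P(H|E) = 0.24812/(1+0.24812) = 0.1988.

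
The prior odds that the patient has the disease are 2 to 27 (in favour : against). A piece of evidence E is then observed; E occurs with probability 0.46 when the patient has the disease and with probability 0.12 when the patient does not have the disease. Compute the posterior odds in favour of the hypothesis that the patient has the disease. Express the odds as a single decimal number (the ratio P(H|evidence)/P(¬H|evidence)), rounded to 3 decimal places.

Prior odds = 2/27 = 0.074074.
Likelihood ratio for E = 0.46/0.12 = 3.8333.
Posterior odds = prior odds × LR = 0.28395.

Posterior odds ≈ 0.284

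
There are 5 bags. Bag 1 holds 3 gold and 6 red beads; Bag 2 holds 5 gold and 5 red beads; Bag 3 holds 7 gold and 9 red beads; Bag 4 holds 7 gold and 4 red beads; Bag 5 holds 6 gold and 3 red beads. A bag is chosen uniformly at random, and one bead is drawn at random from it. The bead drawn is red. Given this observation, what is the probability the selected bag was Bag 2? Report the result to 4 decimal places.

Posterior probability ≈ 0.2061

P(red|Bag 1) = 0.6667; P(red|Bag 2) = 0.5; P(red|Bag 3) = 0.5625; P(red|Bag 4) = 0.3636; P(red|Bag 5) = 0.3333.
Prior × likelihood for each source: 0.2·0.6667=0.1333, 0.2·0.5=0.1000, 0.2·0.5625=0.1125, 0.2·0.3636=0.07273, 0.2·0.3333=0.06667. Summing gives P(red) = 0.48523.
P(Bag 2 | red) = 0.1000 / 0.48523 = 0.2061.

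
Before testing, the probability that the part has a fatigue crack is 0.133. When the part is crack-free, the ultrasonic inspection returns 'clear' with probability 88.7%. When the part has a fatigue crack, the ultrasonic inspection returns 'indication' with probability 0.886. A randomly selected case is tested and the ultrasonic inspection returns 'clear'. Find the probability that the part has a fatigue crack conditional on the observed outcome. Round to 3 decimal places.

Write H for 'the part has a fatigue crack'. Prior odds H:¬H = 0.133/0.867 = 0.15340. For the 'clear' outcome, the likelihood ratio is 0.114/0.887 = 0.12852.
Posterior odds = 0.15340 × 0.12852 = 0.019716, so P(H|E) = 0.019716/(1+0.019716) = 0.019.

P(H | E) ≈ 0.019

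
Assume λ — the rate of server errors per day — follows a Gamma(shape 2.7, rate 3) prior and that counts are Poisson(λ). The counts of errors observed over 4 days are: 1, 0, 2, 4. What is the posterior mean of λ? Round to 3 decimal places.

The Poisson likelihood adds the total count to the shape and the number of exposure periods to the rate. Here ∑xᵢ = 7 and n = 4, so shape 2.7→9.7 and rate 3→7.
E[λ | data] = 9.7/7 = 1.386.

Posterior mean ≈ 1.386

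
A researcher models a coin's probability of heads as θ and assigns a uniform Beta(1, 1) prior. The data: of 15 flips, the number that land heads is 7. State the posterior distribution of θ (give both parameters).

Posterior: Beta(8, 9)

Observing 7 successes and 8 failures updates Beta(1, 1) by adding the success and failure counts to the two shape parameters: α = 1+7 = 8, β = 1+8 = 9.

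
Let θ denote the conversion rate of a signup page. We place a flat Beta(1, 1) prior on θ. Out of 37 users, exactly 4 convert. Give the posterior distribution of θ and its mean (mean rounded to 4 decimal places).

The binomial likelihood is conjugate to the Beta prior: with 4 successes and 33 failures, the posterior is Beta(1+4, 1+33) = Beta(5, 34).
Posterior mean = α/(α+β) = 5/39 = 0.1282.

Posterior: Beta(5, 34); mean ≈ 0.1282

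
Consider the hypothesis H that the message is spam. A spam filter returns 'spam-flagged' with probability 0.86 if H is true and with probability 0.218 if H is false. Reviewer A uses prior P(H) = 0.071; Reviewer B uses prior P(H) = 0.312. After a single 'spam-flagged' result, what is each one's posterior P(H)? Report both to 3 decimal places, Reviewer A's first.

Reviewer A: 0.232; Reviewer B: 0.641

P('+'|H) = 0.86, P('+'|¬H) = 0.218.
Reviewer A: numerator 0.86·0.071 = 0.061060; evidence = 0.061060+0.218·0.929 = 0.26358; posterior = 0.232.
Reviewer B: numerator 0.86·0.312 = 0.26832; evidence = 0.26832+0.218·0.688 = 0.41830; posterior = 0.641.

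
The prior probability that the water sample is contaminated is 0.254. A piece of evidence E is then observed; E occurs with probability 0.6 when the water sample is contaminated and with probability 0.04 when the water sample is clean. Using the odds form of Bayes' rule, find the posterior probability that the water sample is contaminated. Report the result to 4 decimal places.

Posterior probability ≈ 0.8363

Prior odds = 0.254/(1−0.254) = 0.34048.
Likelihood ratio for E = 0.6/0.04 = 15.000.
Posterior odds = prior odds × LR = 5.1072.
Posterior probability = odds/(1+odds) = 5.1072/6.1072 = 0.8363.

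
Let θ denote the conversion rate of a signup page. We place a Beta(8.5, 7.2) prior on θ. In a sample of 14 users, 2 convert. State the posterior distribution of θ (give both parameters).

The binomial likelihood is conjugate to the Beta prior: with 2 successes and 12 failures, the posterior is Beta(8.5+2, 7.2+12) = Beta(10.5, 19.2).

Posterior: Beta(10.5, 19.2)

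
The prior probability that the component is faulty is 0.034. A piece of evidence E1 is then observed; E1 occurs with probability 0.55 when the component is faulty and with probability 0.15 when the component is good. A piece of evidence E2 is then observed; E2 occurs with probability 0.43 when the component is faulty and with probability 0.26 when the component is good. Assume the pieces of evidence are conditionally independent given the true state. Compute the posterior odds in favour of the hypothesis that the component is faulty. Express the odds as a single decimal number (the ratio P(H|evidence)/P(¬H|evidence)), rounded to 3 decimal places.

Posterior odds ≈ 0.213

Prior odds = 0.034/(1−0.034) = 0.035197. In log-odds, ln(0.035197) = -3.3468.
Add log likelihood ratios: ln(3.6667) + ln(1.6538) = 1.8024.
Posterior log-odds = -1.5444, so posterior odds = exp(-1.5444) = 0.21344.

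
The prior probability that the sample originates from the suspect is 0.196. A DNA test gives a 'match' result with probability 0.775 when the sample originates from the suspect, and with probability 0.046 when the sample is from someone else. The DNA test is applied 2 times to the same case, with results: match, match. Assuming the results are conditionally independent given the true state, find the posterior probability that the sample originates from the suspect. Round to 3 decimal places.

Posterior P(H) ≈ 0.986

Let H be the event that the sample originates from the suspect; start with P(H) = 0.196. P('match'|H) = 0.775, P('match'|¬H) = 0.046.
Update on result 1 ('match'): P(H) ← 0.775·0.1960 / (0.775·0.1960 + 0.046·0.8040) = 0.15190/0.18888 = 0.8042.
Update on result 2 ('match'): P(H) ← 0.775·0.8042 / (0.775·0.8042 + 0.046·0.1958) = 0.62325/0.63226 = 0.9858.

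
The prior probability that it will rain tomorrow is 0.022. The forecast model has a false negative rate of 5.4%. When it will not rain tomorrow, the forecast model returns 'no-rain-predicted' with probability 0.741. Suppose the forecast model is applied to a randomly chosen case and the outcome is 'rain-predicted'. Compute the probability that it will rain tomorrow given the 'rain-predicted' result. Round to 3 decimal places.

P(H | E) ≈ 0.076

Let H be the event that it will rain tomorrow. P(H) = 0.022, so P(¬H) = 0.978. With E the 'rain-predicted' result, P(E|H) = 0.946 and P(E|¬H) = 0.259.
P(E) = 0.946·0.022 + 0.259·0.978 = 0.020812 + 0.25330 = 0.27411.
By Bayes' theorem, P(H|E) = 0.020812 / 0.27411 = 0.076.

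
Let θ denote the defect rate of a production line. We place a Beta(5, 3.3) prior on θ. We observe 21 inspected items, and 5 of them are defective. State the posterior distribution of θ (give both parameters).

The binomial likelihood is conjugate to the Beta prior: with 5 successes and 16 failures, the posterior is Beta(5+5, 3.3+16) = Beta(10, 19.3).

Posterior: Beta(10, 19.3)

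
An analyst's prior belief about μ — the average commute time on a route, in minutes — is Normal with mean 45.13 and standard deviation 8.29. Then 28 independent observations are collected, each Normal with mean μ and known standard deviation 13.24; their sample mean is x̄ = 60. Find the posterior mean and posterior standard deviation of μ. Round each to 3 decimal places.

Prior precision 1/τ₀² = 1/8.29² = 0.0145509; data precision n/σ² = 28/13.24² = 0.159728.
Posterior precision = 0.0145509 + 0.159728 = 0.174279, giving posterior SD = 1/√0.174279 = 2.395.
Posterior mean = (0.0145509·45.13 + 0.159728·60) / 0.174279 = 58.758.

Posterior mean ≈ 58.758; posterior SD ≈ 2.395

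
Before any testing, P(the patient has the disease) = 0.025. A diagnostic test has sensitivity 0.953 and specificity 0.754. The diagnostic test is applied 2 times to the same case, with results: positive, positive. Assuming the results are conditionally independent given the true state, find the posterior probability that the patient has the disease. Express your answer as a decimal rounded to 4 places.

Posterior P(H) ≈ 0.2779

With H the event that the patient has the disease, the joint likelihood of the observed sequence is P(data|H) = 0.953·0.953 = 0.90821 and P(data|¬H) = 0.246·0.246 = 0.060516.
Bayes: P(H|data) = 0.025·0.90821 / (0.025·0.90821 + 0.975·0.060516) = 0.022705/0.081708 = 0.2779.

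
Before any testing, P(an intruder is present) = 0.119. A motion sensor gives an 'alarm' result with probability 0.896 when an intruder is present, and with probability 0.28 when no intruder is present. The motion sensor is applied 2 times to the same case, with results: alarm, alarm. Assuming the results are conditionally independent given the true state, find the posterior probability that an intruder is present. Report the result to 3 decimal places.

With H the event that an intruder is present, the joint likelihood of the observed sequence is P(data|H) = 0.896·0.896 = 0.80282 and P(data|¬H) = 0.28·0.28 = 0.078400.
Bayes: P(H|data) = 0.119·0.80282 / (0.119·0.80282 + 0.881·0.078400) = 0.095535/0.16461 = 0.5804.

Posterior P(H) ≈ 0.580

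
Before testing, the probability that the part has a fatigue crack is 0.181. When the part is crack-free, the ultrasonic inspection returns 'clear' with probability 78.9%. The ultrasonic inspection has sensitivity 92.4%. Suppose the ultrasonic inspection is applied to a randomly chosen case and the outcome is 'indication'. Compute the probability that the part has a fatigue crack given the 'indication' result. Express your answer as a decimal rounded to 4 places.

P(H | E) ≈ 0.4918

Write H for 'the part has a fatigue crack'. Prior odds H:¬H = 0.181/0.819 = 0.22100. For the 'indication' outcome, the likelihood ratio is 0.924/0.211 = 4.3791.
Posterior odds = 0.22100 × 4.3791 = 0.96780, so P(H|E) = 0.96780/(1+0.96780) = 0.4918.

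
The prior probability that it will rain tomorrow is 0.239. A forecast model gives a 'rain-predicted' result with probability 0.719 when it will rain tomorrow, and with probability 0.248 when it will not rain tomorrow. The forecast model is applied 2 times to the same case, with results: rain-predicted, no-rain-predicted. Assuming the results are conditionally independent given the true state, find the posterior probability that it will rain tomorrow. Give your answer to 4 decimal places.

With H the event that it will rain tomorrow, the joint likelihood of the observed sequence is P(data|H) = 0.719·0.281 = 0.20204 and P(data|¬H) = 0.248·0.752 = 0.18650.
Bayes: P(H|data) = 0.239·0.20204 / (0.239·0.20204 + 0.761·0.18650) = 0.048287/0.19021 = 0.2539.

Posterior P(H) ≈ 0.2539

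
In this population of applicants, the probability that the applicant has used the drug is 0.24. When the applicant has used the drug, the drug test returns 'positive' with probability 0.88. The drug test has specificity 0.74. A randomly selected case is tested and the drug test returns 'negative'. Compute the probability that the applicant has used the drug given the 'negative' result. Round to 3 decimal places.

P(H | E) ≈ 0.049

Let H be the event that the applicant has used the drug. P(H) = 0.24, so P(¬H) = 0.76. With E the 'negative' result, P(E|H) = 0.12 and P(E|¬H) = 0.74.
P(E) = 0.12·0.24 + 0.74·0.76 = 0.028800 + 0.56240 = 0.59120.
By Bayes' theorem, P(H|E) = 0.028800 / 0.59120 = 0.049.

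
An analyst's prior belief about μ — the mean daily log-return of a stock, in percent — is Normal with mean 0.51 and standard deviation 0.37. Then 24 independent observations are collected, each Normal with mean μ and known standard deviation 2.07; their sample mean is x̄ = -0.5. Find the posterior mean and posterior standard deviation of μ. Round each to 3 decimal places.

Posterior mean ≈ 0.072; posterior SD ≈ 0.278

Prior precision 1/τ₀² = 1/0.37² = 7.30460; data precision n/σ² = 24/2.07² = 5.60106.
Posterior precision = 7.30460 + 5.60106 = 12.9057, giving posterior SD = 1/√12.9057 = 0.278.
Posterior mean = (7.30460·0.51 + 5.60106·-0.5) / 12.9057 = 0.072.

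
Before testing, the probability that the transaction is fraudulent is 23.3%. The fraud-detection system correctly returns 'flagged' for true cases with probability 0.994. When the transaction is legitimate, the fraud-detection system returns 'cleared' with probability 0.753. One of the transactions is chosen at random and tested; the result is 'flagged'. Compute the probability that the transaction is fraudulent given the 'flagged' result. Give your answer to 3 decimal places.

P(H | E) ≈ 0.550

Write H for 'the transaction is fraudulent'. Prior odds H:¬H = 0.233/0.767 = 0.30378. For the 'flagged' outcome, the likelihood ratio is 0.994/0.247 = 4.0243.
Posterior odds = 0.30378 × 4.0243 = 1.2225, so P(H|E) = 1.2225/(1+1.2225) = 0.550.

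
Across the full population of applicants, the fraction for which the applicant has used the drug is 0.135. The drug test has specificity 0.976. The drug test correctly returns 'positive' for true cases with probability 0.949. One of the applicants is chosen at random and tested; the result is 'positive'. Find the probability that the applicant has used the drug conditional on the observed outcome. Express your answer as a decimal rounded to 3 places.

Let H be the event that the applicant has used the drug. P(H) = 0.135, so P(¬H) = 0.865. With E the 'positive' result, P(E|H) = 0.949 and P(E|¬H) = 0.024.
P(E) = 0.949·0.135 + 0.024·0.865 = 0.12812 + 0.020760 = 0.14888.
By Bayes' theorem, P(H|E) = 0.12812 / 0.14888 = 0.861.

P(H | E) ≈ 0.861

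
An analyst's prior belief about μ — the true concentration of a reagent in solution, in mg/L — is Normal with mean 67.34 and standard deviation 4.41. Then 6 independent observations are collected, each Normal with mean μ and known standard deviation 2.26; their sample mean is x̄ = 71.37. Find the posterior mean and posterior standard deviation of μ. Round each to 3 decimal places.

Posterior mean ≈ 71.201; posterior SD ≈ 0.903

Prior precision 1/τ₀² = 1/4.41² = 0.0514189; data precision n/σ² = 6/2.26² = 1.17472.
Posterior precision = 0.0514189 + 1.17472 = 1.22614, giving posterior SD = 1/√1.22614 = 0.903.
Posterior mean = (0.0514189·67.34 + 1.17472·71.37) / 1.22614 = 71.201.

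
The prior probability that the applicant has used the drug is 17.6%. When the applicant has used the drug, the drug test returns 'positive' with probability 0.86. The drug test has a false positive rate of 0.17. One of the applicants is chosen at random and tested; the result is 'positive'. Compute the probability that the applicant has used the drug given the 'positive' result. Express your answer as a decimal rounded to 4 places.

Let H be the event that the applicant has used the drug. P(H) = 0.176, so P(¬H) = 0.824. With E the 'positive' result, P(E|H) = 0.86 and P(E|¬H) = 0.17.
P(E) = 0.86·0.176 + 0.17·0.824 = 0.15136 + 0.14008 = 0.29144.
By Bayes' theorem, P(H|E) = 0.15136 / 0.29144 = 0.5194.

P(H | E) ≈ 0.5194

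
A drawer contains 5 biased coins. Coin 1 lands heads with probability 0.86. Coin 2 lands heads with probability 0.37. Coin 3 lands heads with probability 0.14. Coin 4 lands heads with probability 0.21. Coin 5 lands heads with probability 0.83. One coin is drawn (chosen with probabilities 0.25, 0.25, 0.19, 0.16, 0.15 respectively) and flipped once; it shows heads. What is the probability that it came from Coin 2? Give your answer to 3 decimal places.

Posterior probability ≈ 0.188

P(heads|C1) = 0.86; P(heads|C2) = 0.37; P(heads|C3) = 0.14; P(heads|C4) = 0.21; P(heads|C5) = 0.83.
Prior × likelihood for each source: 0.25·0.86=0.2150, 0.25·0.37=0.09250, 0.19·0.14=0.02660, 0.16·0.21=0.03360, 0.15·0.83=0.1245. Summing gives P(heads) = 0.49220.
P(Coin 2 | heads) = 0.09250 / 0.49220 = 0.188.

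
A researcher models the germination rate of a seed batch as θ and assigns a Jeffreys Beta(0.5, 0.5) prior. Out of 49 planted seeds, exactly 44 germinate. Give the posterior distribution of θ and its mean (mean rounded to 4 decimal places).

Posterior: Beta(44.5, 5.5); mean ≈ 0.8900

Observing 44 successes and 5 failures updates Beta(0.5, 0.5) by adding the success and failure counts to the two shape parameters: α = 0.5+44 = 44.5, β = 0.5+5 = 5.5.
E[θ | data] = 44.5/(44.5+5.5) = 0.8900.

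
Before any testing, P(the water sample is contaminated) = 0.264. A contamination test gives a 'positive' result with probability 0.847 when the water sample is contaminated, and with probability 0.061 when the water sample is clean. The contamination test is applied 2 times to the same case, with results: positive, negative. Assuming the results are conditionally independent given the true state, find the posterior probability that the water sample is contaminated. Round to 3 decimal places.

Posterior P(H) ≈ 0.448

Let H be the event that the water sample is contaminated; start with P(H) = 0.264. P('positive'|H) = 0.847, P('positive'|¬H) = 0.061.
Update on result 1 ('positive'): P(H) ← 0.847·0.2640 / (0.847·0.2640 + 0.061·0.7360) = 0.22361/0.26850 = 0.8328.
Update on result 2 ('negative'): P(H) ← 0.153·0.8328 / (0.153·0.8328 + 0.939·0.1672) = 0.12742/0.28443 = 0.4480.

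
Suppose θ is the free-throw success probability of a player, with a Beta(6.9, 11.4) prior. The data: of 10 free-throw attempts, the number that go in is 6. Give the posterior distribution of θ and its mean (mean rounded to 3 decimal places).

Posterior: Beta(12.9, 15.4); mean ≈ 0.456

The binomial likelihood is conjugate to the Beta prior: with 6 successes and 4 failures, the posterior is Beta(6.9+6, 11.4+4) = Beta(12.9, 15.4).
Posterior mean = α/(α+β) = 12.9/28.3 = 0.456.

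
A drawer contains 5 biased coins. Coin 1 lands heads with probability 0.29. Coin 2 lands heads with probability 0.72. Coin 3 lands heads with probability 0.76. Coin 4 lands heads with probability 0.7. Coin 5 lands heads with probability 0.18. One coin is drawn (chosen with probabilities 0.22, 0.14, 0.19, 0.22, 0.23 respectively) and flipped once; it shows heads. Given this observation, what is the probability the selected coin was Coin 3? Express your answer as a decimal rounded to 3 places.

Posterior probability ≈ 0.286

Tabulate prior·likelihood by source: [1] prior 0.22, lik 0.29, product 0.06380; [2] prior 0.14, lik 0.72, product 0.1008; [3] prior 0.19, lik 0.76, product 0.1444; [4] prior 0.22, lik 0.7, product 0.1540; [5] prior 0.23, lik 0.18, product 0.04140.
Normalizing constant = 0.50440; the posterior for Coin 3 is its product over the sum, 0.1444/0.50440 = 0.286.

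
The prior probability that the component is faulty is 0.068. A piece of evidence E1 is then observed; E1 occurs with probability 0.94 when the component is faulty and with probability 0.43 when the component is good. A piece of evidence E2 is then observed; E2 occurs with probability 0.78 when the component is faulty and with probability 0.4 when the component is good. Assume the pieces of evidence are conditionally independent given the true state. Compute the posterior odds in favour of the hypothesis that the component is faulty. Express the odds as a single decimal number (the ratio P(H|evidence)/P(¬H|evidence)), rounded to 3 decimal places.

Posterior odds ≈ 0.311

Prior odds = 0.068/(1−0.068) = 0.072961.
Likelihood ratio for E1 = 0.94/0.43 = 2.1860.
Likelihood ratio for E2 = 0.78/0.4 = 1.9500.
Posterior odds = prior odds × LR₁ × LR₂ = 0.31102.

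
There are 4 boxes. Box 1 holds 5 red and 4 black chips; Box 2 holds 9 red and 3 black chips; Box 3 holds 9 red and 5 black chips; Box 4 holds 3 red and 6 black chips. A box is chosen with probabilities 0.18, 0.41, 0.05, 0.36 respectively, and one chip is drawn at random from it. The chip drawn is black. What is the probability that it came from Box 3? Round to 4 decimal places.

Posterior probability ≈ 0.0406

Tabulate prior·likelihood by source: [1] prior 0.18, lik 0.4444, product 0.08000; [2] prior 0.41, lik 0.25, product 0.1025; [3] prior 0.05, lik 0.3571, product 0.01786; [4] prior 0.36, lik 0.6667, product 0.2400.
Normalizing constant = 0.44036; the posterior for Box 3 is its product over the sum, 0.01786/0.44036 = 0.0406.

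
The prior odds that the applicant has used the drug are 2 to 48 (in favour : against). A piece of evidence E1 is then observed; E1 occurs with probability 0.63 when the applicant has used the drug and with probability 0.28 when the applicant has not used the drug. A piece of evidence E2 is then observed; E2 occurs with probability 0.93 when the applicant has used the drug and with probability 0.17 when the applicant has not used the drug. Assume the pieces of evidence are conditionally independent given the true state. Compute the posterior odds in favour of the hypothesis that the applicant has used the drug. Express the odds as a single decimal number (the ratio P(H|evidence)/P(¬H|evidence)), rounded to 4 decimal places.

Prior odds = 2/48 = 0.041667. In log-odds, ln(0.041667) = -3.1781.
Add log likelihood ratios: ln(2.2500) + ln(5.4706) = 2.5103.
Posterior log-odds = -0.66774, so posterior odds = exp(-0.66774) = 0.51287.

Posterior odds ≈ 0.5129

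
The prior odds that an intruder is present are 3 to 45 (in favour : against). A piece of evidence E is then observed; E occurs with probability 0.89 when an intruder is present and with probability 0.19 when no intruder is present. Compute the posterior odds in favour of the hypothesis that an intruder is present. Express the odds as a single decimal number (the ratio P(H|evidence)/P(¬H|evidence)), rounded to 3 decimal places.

Prior odds = 3/45 = 0.066667.
Likelihood ratio for E = 0.89/0.19 = 4.6842.
Posterior odds = prior odds × LR = 0.31228.

Posterior odds ≈ 0.312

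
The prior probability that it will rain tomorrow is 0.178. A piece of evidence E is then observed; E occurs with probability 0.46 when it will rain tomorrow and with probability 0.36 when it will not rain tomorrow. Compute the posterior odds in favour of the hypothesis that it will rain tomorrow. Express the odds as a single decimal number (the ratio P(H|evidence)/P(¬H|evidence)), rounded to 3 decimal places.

Posterior odds ≈ 0.277

Prior odds = 0.178/(1−0.178) = 0.21655.
Likelihood ratio for E = 0.46/0.36 = 1.2778.
Posterior odds = prior odds × LR = 0.27670.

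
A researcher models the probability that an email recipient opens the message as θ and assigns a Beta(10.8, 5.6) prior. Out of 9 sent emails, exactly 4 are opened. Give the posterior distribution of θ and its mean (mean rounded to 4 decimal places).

Posterior: Beta(14.8, 10.6); mean ≈ 0.5827

The binomial likelihood is conjugate to the Beta prior: with 4 successes and 5 failures, the posterior is Beta(10.8+4, 5.6+5) = Beta(14.8, 10.6).
E[θ | data] = 14.8/(14.8+10.6) = 0.5827.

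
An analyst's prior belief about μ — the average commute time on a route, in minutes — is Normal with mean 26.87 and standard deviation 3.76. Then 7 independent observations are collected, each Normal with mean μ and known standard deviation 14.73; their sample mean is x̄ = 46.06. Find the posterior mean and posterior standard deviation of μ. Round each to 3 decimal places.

Posterior mean ≈ 32.881; posterior SD ≈ 3.116

With known σ, the Normal prior is conjugate. Weight on the data is w = (n/σ²)/(n/σ² + 1/τ₀²) = 0.0322621/(0.0322621+0.0707334) = 0.31324.
Posterior mean = w·x̄ + (1−w)·μ₀ = 0.31324·46.06 + 0.68676·26.87 = 32.881. Posterior variance = 1/(0.0322621+0.0707334) = 9.70917, so SD = 3.116.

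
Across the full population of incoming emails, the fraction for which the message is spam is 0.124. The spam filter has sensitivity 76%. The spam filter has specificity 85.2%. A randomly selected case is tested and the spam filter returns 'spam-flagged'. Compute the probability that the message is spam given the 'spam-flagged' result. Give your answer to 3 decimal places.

Let H be the event that the message is spam. P(H) = 0.124, so P(¬H) = 0.876. With E the 'spam-flagged' result, P(E|H) = 0.76 and P(E|¬H) = 0.148.
P(E) = 0.76·0.124 + 0.148·0.876 = 0.094240 + 0.12965 = 0.22389.
By Bayes' theorem, P(H|E) = 0.094240 / 0.22389 = 0.421.

P(H | E) ≈ 0.421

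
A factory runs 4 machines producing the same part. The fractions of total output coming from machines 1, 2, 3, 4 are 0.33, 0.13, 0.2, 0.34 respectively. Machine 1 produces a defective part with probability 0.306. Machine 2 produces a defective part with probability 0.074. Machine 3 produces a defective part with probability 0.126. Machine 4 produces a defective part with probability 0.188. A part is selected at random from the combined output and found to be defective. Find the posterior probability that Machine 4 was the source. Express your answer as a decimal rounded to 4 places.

Posterior probability ≈ 0.3200

Tabulate prior·likelihood by source: [1] prior 0.33, lik 0.306, product 0.1010; [2] prior 0.13, lik 0.074, product 0.009620; [3] prior 0.2, lik 0.126, product 0.02520; [4] prior 0.34, lik 0.188, product 0.06392.
Normalizing constant = 0.19972; the posterior for Machine 4 is its product over the sum, 0.06392/0.19972 = 0.3200.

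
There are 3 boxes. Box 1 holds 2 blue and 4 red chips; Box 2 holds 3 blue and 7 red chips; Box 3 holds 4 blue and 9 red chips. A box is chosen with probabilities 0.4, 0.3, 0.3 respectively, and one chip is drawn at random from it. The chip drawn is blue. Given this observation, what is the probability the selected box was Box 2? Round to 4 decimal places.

Tabulate prior·likelihood by source: [1] prior 0.4, lik 0.3333, product 0.1333; [2] prior 0.3, lik 0.3, product 0.09000; [3] prior 0.3, lik 0.3077, product 0.09231.
Normalizing constant = 0.31564; the posterior for Box 2 is its product over the sum, 0.09000/0.31564 = 0.2851.

Posterior probability ≈ 0.2851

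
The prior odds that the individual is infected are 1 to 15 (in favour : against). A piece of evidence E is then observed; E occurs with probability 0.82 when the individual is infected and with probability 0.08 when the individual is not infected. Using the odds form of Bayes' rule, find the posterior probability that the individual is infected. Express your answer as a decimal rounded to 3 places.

Posterior probability ≈ 0.406

Prior odds = 1/15 = 0.066667.
Likelihood ratio for E = 0.82/0.08 = 10.250.
Posterior odds = prior odds × LR = 0.68333.
Posterior probability = odds/(1+odds) = 0.68333/1.6833 = 0.406.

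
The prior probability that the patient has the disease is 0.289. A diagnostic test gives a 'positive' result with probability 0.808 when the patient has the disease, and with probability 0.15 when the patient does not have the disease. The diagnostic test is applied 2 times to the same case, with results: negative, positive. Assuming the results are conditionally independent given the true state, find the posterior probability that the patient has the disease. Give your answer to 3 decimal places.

Posterior P(H) ≈ 0.331

Let H be the event that the patient has the disease; start with P(H) = 0.289. P('positive'|H) = 0.808, P('positive'|¬H) = 0.15.
Update on result 1 ('negative'): P(H) ← 0.192·0.2890 / (0.192·0.2890 + 0.85·0.7110) = 0.055488/0.65984 = 0.0841.
Update on result 2 ('positive'): P(H) ← 0.808·0.0841 / (0.808·0.0841 + 0.15·0.9159) = 0.067947/0.20533 = 0.3309.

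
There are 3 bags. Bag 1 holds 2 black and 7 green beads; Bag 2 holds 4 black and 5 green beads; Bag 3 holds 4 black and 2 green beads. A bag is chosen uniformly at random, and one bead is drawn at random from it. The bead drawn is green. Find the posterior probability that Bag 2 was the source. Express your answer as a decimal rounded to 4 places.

Tabulate prior·likelihood by source: [1] prior 0.333333, lik 0.7778, product 0.2593; [2] prior 0.333333, lik 0.5556, product 0.1852; [3] prior 0.333333, lik 0.3333, product 0.1111.
Normalizing constant = 0.55556; the posterior for Bag 2 is its product over the sum, 0.1852/0.55556 = 0.3333.

Posterior probability ≈ 0.3333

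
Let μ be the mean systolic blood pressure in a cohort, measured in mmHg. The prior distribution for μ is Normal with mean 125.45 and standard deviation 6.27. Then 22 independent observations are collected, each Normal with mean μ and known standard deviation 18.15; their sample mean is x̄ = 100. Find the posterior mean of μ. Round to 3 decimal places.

Posterior mean ≈ 107.020

Prior precision 1/τ₀² = 1/6.27² = 0.0254369; data precision n/σ² = 22/18.15² = 0.0667835.
Posterior precision = 0.0254369 + 0.0667835 = 0.0922205.
Posterior mean = (0.0254369·125.45 + 0.0667835·100) / 0.0922205 = 107.020.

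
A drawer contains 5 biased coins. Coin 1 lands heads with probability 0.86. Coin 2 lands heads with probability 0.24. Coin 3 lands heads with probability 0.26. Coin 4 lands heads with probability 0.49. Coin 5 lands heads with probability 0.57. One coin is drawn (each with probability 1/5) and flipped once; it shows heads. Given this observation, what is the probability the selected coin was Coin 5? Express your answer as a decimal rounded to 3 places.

P(heads|C1) = 0.86; P(heads|C2) = 0.24; P(heads|C3) = 0.26; P(heads|C4) = 0.49; P(heads|C5) = 0.57.
Prior × likelihood for each source: 0.2·0.86=0.1720, 0.2·0.24=0.04800, 0.2·0.26=0.05200, 0.2·0.49=0.09800, 0.2·0.57=0.1140. Summing gives P(heads) = 0.48400.
P(Coin 5 | heads) = 0.1140 / 0.48400 = 0.236.

Posterior probability ≈ 0.236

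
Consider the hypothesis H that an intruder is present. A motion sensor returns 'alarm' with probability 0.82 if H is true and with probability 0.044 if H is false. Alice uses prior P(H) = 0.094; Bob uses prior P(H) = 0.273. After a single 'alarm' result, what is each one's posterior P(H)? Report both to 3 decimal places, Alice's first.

P('+'|H) = 0.82, P('+'|¬H) = 0.044.
Alice: numerator 0.82·0.094 = 0.077080; evidence = 0.077080+0.044·0.906 = 0.11694; posterior = 0.659.
Bob: numerator 0.82·0.273 = 0.22386; evidence = 0.22386+0.044·0.727 = 0.25585; posterior = 0.875.

Alice: 0.659; Bob: 0.875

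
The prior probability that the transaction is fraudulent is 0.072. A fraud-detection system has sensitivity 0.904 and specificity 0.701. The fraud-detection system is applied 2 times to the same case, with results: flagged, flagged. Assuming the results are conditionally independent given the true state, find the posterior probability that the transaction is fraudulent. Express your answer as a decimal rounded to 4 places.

Let H be the event that the transaction is fraudulent; start with P(H) = 0.072. P('flagged'|H) = 0.904, P('flagged'|¬H) = 0.299.
Update on result 1 ('flagged'): P(H) ← 0.904·0.0720 / (0.904·0.0720 + 0.299·0.9280) = 0.065088/0.34256 = 0.1900.
Update on result 2 ('flagged'): P(H) ← 0.904·0.1900 / (0.904·0.1900 + 0.299·0.8100) = 0.17176/0.41395 = 0.4149.

Posterior P(H) ≈ 0.4149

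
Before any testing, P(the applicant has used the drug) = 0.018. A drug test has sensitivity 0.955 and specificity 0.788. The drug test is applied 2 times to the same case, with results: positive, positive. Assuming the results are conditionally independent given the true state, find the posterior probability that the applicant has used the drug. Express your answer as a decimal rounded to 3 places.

With H the event that the applicant has used the drug, the joint likelihood of the observed sequence is P(data|H) = 0.955·0.955 = 0.91202 and P(data|¬H) = 0.212·0.212 = 0.044944.
Bayes: P(H|data) = 0.018·0.91202 / (0.018·0.91202 + 0.982·0.044944) = 0.016416/0.060551 = 0.2711.

Posterior P(H) ≈ 0.271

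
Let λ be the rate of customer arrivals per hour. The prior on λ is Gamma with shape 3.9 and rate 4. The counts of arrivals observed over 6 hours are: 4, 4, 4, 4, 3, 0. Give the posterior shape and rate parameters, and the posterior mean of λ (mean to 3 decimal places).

Total count ∑xᵢ = 19 over n = 6 hours.
Gamma is conjugate to the Poisson likelihood: posterior is Gamma(shape = 3.9+19 = 22.9, rate = 4+6 = 10).
Posterior mean = shape/rate = 22.9/10 = 2.290.

Posterior: Gamma(shape=22.9, rate=10); mean ≈ 2.290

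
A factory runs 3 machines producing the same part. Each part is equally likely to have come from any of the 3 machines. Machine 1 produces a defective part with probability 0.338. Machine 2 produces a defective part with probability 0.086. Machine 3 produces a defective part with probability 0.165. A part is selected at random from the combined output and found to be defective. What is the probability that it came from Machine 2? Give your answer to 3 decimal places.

Tabulate prior·likelihood by source: [1] prior 0.333333, lik 0.338, product 0.1127; [2] prior 0.333333, lik 0.086, product 0.02867; [3] prior 0.333333, lik 0.165, product 0.05500.
Normalizing constant = 0.19633; the posterior for Machine 2 is its product over the sum, 0.02867/0.19633 = 0.146.

Posterior probability ≈ 0.146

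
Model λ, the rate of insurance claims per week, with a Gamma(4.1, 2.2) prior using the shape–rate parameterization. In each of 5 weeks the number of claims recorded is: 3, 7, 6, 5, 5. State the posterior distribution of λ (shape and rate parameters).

The Poisson likelihood adds the total count to the shape and the number of exposure periods to the rate. Here ∑xᵢ = 26 and n = 5, so shape 4.1→30.1 and rate 2.2→7.2.

Posterior: Gamma(shape=30.1, rate=7.2)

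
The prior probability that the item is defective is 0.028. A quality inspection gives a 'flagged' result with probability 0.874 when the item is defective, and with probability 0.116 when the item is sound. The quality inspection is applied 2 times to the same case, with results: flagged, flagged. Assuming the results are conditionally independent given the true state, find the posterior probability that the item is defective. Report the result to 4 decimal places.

Posterior P(H) ≈ 0.6205

With H the event that the item is defective, the joint likelihood of the observed sequence is P(data|H) = 0.874·0.874 = 0.76388 and P(data|¬H) = 0.116·0.116 = 0.013456.
Bayes: P(H|data) = 0.028·0.76388 / (0.028·0.76388 + 0.972·0.013456) = 0.021389/0.034468 = 0.6205.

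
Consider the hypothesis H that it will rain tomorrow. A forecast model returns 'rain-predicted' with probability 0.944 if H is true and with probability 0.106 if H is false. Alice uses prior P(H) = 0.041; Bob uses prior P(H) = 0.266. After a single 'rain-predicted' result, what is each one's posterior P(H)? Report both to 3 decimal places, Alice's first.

Alice: 0.276; Bob: 0.763

P('+'|H) = 0.944, P('+'|¬H) = 0.106.
Alice: numerator 0.944·0.041 = 0.038704; evidence = 0.038704+0.106·0.959 = 0.14036; posterior = 0.276.
Bob: numerator 0.944·0.266 = 0.25110; evidence = 0.25110+0.106·0.734 = 0.32891; posterior = 0.763.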